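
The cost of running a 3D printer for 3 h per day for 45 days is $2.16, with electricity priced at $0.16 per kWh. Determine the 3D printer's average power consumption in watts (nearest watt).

Energy = $2.16 ÷ $0.16/kWh = 13.5 kWh
Runtime = 3 h/day × 45 days = 135 h
Power = 13.5 kWh ÷ 135 h = 0.1 kW = 100 W

100 W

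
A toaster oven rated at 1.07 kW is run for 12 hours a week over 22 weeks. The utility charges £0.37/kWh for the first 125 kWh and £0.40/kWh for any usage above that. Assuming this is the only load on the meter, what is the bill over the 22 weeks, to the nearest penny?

Runtime = 12 h/week × 22 weeks = 264 h
Energy = 1.07 kW × 264 h = 282.48 kWh
Tier 1 (0–125 kWh): 125 × £0.37 = £46.25
Above 125 kWh: 157.48 × £0.40 = £62.992
Bill = £109.24

£109.24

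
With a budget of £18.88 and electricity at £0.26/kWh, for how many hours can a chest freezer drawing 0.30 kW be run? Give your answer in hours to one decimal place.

Energy available = £18.88 ÷ £0.26/kWh = 72.6154 kWh
Hours = 72.6154 kWh ÷ 0.3 kW = 242.1 h

242.1 h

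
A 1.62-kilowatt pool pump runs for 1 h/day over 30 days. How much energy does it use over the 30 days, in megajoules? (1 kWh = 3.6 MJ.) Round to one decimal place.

Runtime = 1 h/day × 30 days = 30 h
Energy = 1.62 kW × 30 h = 48.6 kWh
= 48.6 × 3.6 MJ = 175.0 MJ

175.0 MJ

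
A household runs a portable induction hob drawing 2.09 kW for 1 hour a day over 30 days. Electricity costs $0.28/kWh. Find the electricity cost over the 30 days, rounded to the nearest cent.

Runtime = 1 h/day × 30 days = 30 h
Energy = 2.09 kW × 30 h = 62.7 kWh
Cost = 62.7 kWh × $0.28/kWh = $17.56

$17.56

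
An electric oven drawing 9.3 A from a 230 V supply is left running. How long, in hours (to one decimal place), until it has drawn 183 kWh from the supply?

85.6 h

Power = 9.3 A × 230 V = 2139 W = 2.139 kW
Hours = 183 kWh ÷ 2.139 kW = 85.6 h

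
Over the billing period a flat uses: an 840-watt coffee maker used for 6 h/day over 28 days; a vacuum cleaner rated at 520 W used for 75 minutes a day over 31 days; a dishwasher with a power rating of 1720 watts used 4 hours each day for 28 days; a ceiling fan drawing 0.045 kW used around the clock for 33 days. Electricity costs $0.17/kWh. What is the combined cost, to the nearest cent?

$66.22

coffee maker: Runtime = 6 h/day × 28 days = 168 h
coffee maker: 0.84 kW × 168 h = 141.12 kWh
vacuum cleaner: Runtime = 75 min × 31 = 2325 min = 38.75 h
vacuum cleaner: 0.52 kW × 38.75 h = 20.15 kWh
dishwasher: Runtime = 4 h/day × 28 days = 112 h
dishwasher: 1.72 kW × 112 h = 192.64 kWh
ceiling fan: Runtime = 24 h × 33 = 792 h
ceiling fan: 0.045 kW × 792 h = 35.64 kWh
Total energy = 389.55 kWh
Cost = 389.55 × $0.17 = $66.22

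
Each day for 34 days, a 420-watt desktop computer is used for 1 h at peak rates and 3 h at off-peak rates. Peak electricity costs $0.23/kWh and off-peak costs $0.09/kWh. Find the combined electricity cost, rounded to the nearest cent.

$7.14

Peak energy = 0.42 kW × 1 h × 34 = 14.28 kWh
Off-peak energy = 0.42 kW × 3 h × 34 = 42.84 kWh
Cost = 14.28 × $0.23 + 42.84 × $0.09 = $3.2844 + $3.8556 = $7.14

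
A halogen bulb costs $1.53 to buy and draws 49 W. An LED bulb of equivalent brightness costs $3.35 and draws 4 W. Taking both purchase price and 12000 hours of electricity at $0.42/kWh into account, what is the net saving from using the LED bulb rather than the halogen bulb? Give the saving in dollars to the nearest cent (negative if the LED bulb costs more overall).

$224.98

halogen bulb: $1.53 + (49/1000) kW × 12000 h × $0.42 = $1.53 + $246.96 = $248.49
LED bulb: $3.35 + (4/1000) kW × 12000 h × $0.42 = $3.35 + $20.16 = $23.51
Saving = $248.49 − $23.51 = $224.98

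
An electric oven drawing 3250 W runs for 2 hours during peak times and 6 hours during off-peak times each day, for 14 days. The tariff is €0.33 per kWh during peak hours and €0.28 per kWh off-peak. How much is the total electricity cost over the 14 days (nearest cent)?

Peak energy = 3.25 kW × 2 h × 14 = 91 kWh
Off-peak energy = 3.25 kW × 6 h × 14 = 273 kWh
Cost = 91 × €0.33 + 273 × €0.28 = €30.03 + €76.44 = €106.47

€106.47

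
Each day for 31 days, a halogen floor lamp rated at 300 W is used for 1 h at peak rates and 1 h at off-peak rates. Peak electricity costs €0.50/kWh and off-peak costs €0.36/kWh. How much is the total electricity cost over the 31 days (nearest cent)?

Peak energy = 0.3 kW × 1 h × 31 = 9.3 kWh
Off-peak energy = 0.3 kW × 1 h × 31 = 9.3 kWh
Cost = 9.3 × €0.50 + 9.3 × €0.36 = €4.65 + €3.348 = €8.00

€8.00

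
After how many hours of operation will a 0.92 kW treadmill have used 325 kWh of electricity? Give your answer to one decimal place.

Hours = 325 kWh ÷ 0.92 kW = 353.3 h

353.3 h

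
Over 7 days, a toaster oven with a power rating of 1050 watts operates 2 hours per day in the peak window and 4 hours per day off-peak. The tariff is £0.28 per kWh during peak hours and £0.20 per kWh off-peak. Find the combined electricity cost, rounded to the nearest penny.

Peak energy = 1.05 kW × 2 h × 7 = 14.7 kWh
Off-peak energy = 1.05 kW × 4 h × 7 = 29.4 kWh
Cost = 14.7 × £0.28 + 29.4 × £0.20 = £4.116 + £5.88 = £10.00

£10.00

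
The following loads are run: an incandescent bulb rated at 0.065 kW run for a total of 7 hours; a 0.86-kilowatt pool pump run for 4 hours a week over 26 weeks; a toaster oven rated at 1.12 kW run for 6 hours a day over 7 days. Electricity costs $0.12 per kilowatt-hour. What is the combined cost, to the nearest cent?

$16.43

incandescent bulb: 0.065 kW × 7 h = 0.455 kWh
pool pump: Runtime = 4 h/week × 26 weeks = 104 h
pool pump: 0.86 kW × 104 h = 89.44 kWh
toaster oven: Runtime = 6 h/day × 7 days = 42 h
toaster oven: 1.12 kW × 42 h = 47.04 kWh
Total energy = 136.935 kWh
Cost = 136.935 × $0.12 = $16.43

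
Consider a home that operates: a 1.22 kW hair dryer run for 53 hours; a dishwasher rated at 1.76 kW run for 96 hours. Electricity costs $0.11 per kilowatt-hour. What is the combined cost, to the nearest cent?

hair dryer: 1.22 kW × 53 h = 64.66 kWh
dishwasher: 1.76 kW × 96 h = 168.96 kWh
Total energy = 233.62 kWh
Cost = 233.62 × $0.11 = $25.70

$25.70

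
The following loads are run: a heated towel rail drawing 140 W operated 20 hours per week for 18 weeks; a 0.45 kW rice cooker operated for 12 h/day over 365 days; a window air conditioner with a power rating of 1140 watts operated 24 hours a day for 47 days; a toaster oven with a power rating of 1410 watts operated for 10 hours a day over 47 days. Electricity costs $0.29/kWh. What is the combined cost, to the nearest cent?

$1151.31

heated towel rail: Runtime = 20 h/week × 18 weeks = 360 h
heated towel rail: 0.14 kW × 360 h = 50.4 kWh
rice cooker: Runtime = 12 h/day × 365 days = 4380 h
rice cooker: 0.45 kW × 4380 h = 1971 kWh
window air conditioner: Runtime = 24 h × 47 = 1128 h
window air conditioner: 1.14 kW × 1128 h = 1285.92 kWh
toaster oven: Runtime = 10 h/day × 47 days = 470 h
toaster oven: 1.41 kW × 470 h = 662.7 kWh
Total energy = 3970.02 kWh
Cost = 3970.02 × $0.29 = $1151.31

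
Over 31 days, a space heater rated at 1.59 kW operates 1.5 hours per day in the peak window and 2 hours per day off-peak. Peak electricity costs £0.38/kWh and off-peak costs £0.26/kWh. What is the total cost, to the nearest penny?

Peak energy = 1.59 kW × 1.5 h × 31 = 73.935 kWh
Off-peak energy = 1.59 kW × 2 h × 31 = 98.58 kWh
Cost = 73.935 × £0.38 + 98.58 × £0.26 = £28.0953 + £25.6308 = £53.73

£53.73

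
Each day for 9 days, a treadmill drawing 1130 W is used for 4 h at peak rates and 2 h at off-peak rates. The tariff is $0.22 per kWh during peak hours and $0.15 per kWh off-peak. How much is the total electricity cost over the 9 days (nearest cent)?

$12.00

Peak energy = 1.13 kW × 4 h × 9 = 40.68 kWh
Off-peak energy = 1.13 kW × 2 h × 9 = 20.34 kWh
Cost = 40.68 × $0.22 + 20.34 × $0.15 = $8.9496 + $3.051 = $12.00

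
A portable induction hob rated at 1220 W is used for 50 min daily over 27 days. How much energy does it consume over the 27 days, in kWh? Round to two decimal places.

27.45 kWh

Runtime = 50 min × 27 = 1350 min = 22.5 h
Energy = 1.22 kW × 22.5 h = 27.45 kWh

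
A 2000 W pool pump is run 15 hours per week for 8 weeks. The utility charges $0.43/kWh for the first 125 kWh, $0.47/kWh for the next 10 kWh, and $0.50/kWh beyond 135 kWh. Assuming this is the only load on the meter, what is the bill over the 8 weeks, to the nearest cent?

$110.95

Runtime = 15 h/week × 8 weeks = 120 h
Energy = 2 kW × 120 h = 240 kWh
Tier 1 (0–125 kWh): 125 × $0.43 = $53.75
Tier 2 (125–135 kWh): 10 × $0.47 = $4.7
Above 135 kWh: 105 × $0.50 = $52.5
Bill = $110.95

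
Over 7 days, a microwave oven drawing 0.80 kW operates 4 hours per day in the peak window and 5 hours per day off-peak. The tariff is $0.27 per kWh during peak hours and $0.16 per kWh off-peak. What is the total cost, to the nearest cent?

Peak energy = 0.8 kW × 4 h × 7 = 22.4 kWh
Off-peak energy = 0.8 kW × 5 h × 7 = 28 kWh
Cost = 22.4 × $0.27 + 28 × $0.16 = $6.048 + $4.48 = $10.53

$10.53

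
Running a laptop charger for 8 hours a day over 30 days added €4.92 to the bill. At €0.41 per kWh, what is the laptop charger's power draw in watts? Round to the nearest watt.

Energy = €4.92 ÷ €0.41/kWh = 12 kWh
Runtime = 8 h/day × 30 days = 240 h
Power = 12 kWh ÷ 240 h = 0.05 kW = 50 W

50 W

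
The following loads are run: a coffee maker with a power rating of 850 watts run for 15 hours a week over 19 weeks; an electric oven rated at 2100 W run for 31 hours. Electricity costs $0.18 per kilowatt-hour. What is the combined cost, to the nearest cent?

coffee maker: Runtime = 15 h/week × 19 weeks = 285 h
coffee maker: 0.85 kW × 285 h = 242.25 kWh
electric oven: 2.1 kW × 31 h = 65.1 kWh
Total energy = 307.35 kWh
Cost = 307.35 × $0.18 = $55.32

$55.32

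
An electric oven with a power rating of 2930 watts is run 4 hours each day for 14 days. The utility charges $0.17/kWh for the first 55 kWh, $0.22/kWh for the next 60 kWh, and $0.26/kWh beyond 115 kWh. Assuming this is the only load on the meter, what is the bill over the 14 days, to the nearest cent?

$35.31

Runtime = 4 h/day × 14 days = 56 h
Energy = 2.93 kW × 56 h = 164.08 kWh
Tier 1 (0–55 kWh): 55 × $0.17 = $9.35
Tier 2 (55–115 kWh): 60 × $0.22 = $13.2
Above 115 kWh: 49.08 × $0.26 = $12.7608
Bill = $35.31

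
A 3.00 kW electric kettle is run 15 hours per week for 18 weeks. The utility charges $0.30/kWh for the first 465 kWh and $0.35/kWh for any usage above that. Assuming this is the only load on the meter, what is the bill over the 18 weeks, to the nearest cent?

$260.25

Runtime = 15 h/week × 18 weeks = 270 h
Energy = 3 kW × 270 h = 810 kWh
Tier 1 (0–465 kWh): 465 × $0.30 = $139.5
Above 465 kWh: 345 × $0.35 = $120.75
Bill = $260.25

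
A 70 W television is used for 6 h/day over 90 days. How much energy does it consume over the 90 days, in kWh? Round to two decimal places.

Runtime = 6 h/day × 90 days = 540 h
Energy = 0.07 kW × 540 h = 37.8 kWh

37.80 kWh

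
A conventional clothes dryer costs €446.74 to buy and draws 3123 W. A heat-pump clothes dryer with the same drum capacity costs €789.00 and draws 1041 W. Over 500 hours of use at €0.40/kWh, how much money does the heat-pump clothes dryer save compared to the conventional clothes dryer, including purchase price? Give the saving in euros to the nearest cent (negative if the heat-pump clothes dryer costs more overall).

conventional clothes dryer: €446.74 + (3123/1000) kW × 500 h × €0.40 = €446.74 + €624.6 = €1071.34
heat-pump clothes dryer: €789.00 + (1041/1000) kW × 500 h × €0.40 = €789.00 + €208.2 = €997.2
Saving = €1071.34 − €997.2 = €74.14

€74.14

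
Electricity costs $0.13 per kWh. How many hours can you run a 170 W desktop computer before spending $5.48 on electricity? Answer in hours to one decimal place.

Energy available = $5.48 ÷ $0.13/kWh = 42.1538 kWh
Hours = 42.1538 kWh ÷ 0.17 kW = 248.0 h

248.0 h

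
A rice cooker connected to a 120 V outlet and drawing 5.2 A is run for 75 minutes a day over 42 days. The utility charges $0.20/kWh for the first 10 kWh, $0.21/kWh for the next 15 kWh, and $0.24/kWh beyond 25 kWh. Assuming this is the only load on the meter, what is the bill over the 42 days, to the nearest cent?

$7.01

Power = 5.2 A × 120 V = 624 W = 0.624 kW
Runtime = 75 min × 42 = 3150 min = 52.5 h
Energy = 0.624 kW × 52.5 h = 32.76 kWh
Tier 1 (0–10 kWh): 10 × $0.20 = $2
Tier 2 (10–25 kWh): 15 × $0.21 = $3.15
Above 25 kWh: 7.76 × $0.24 = $1.8624
Bill = $7.01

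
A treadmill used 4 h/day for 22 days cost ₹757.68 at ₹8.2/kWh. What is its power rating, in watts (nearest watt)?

1050 W

Energy = ₹757.68 ÷ ₹8.2/kWh = 92.4 kWh
Runtime = 4 h/day × 22 days = 88 h
Power = 92.4 kWh ÷ 88 h = 1.05 kW = 1050 W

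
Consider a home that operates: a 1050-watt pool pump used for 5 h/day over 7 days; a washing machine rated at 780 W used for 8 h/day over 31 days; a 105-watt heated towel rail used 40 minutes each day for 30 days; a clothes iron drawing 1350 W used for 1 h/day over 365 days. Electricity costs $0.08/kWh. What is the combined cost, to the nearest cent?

pool pump: Runtime = 5 h/day × 7 days = 35 h
pool pump: 1.05 kW × 35 h = 36.75 kWh
washing machine: Runtime = 8 h/day × 31 days = 248 h
washing machine: 0.78 kW × 248 h = 193.44 kWh
heated towel rail: Runtime = 40 min × 30 = 1200 min = 20 h
heated towel rail: 0.105 kW × 20 h = 2.1 kWh
clothes iron: Runtime = 1 h/day × 365 days = 365 h
clothes iron: 1.35 kW × 365 h = 492.75 kWh
Total energy = 725.04 kWh
Cost = 725.04 × $0.08 = $58.00

$58.00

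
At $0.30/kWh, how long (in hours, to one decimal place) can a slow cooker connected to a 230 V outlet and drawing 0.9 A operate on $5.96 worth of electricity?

96.0 h

Power = 0.9 A × 230 V = 207 W = 0.207 kW
Energy available = $5.96 ÷ $0.30/kWh = 19.8667 kWh
Hours = 19.8667 kWh ÷ 0.207 kW = 96.0 h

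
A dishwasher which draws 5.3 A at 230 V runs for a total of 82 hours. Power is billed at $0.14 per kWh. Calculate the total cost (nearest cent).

$13.99

Power = 5.3 A × 230 V = 1219 W = 1.219 kW
Energy = 1.219 kW × 82 h = 99.958 kWh
Cost = 99.958 kWh × $0.14/kWh = $13.99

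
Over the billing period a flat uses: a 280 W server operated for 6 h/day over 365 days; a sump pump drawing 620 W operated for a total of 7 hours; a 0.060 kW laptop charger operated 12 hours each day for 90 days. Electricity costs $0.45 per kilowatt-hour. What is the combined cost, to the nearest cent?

$307.05

server: Runtime = 6 h/day × 365 days = 2190 h
server: 0.28 kW × 2190 h = 613.2 kWh
sump pump: 0.62 kW × 7 h = 4.34 kWh
laptop charger: Runtime = 12 h/day × 90 days = 1080 h
laptop charger: 0.06 kW × 1080 h = 64.8 kWh
Total energy = 682.34 kWh
Cost = 682.34 × $0.45 = $307.05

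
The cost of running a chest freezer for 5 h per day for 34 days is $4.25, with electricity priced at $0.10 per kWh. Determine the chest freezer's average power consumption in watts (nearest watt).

250 W

Energy = $4.25 ÷ $0.10/kWh = 42.5 kWh
Runtime = 5 h/day × 34 days = 170 h
Power = 42.5 kWh ÷ 170 h = 0.25 kW = 250 W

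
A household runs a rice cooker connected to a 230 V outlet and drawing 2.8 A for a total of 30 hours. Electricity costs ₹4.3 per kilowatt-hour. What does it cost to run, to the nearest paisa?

Power = 2.8 A × 230 V = 644 W = 0.644 kW
Energy = 0.644 kW × 30 h = 19.32 kWh
Cost = 19.32 kWh × ₹4.3/kWh = ₹83.08

₹83.08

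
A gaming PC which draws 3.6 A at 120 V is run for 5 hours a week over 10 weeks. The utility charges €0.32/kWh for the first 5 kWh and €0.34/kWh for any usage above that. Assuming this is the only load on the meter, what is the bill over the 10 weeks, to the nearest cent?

€7.24

Power = 3.6 A × 120 V = 432 W = 0.432 kW
Runtime = 5 h/week × 10 weeks = 50 h
Energy = 0.432 kW × 50 h = 21.6 kWh
Tier 1 (0–5 kWh): 5 × €0.32 = €1.6
Above 5 kWh: 16.6 × €0.34 = €5.644
Bill = €7.24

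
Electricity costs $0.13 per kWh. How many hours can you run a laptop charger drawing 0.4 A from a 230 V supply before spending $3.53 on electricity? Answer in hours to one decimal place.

Power = 0.4 A × 230 V = 92 W = 0.092 kW
Energy available = $3.53 ÷ $0.13/kWh = 27.1538 kWh
Hours = 27.1538 kWh ÷ 0.092 kW = 295.2 h

295.2 h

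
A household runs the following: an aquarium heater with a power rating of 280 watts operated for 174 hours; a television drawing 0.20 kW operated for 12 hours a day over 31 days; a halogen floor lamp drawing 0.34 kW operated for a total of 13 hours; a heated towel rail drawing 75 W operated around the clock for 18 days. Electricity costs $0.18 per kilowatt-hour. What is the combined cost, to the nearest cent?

aquarium heater: 0.28 kW × 174 h = 48.72 kWh
television: Runtime = 12 h/day × 31 days = 372 h
television: 0.2 kW × 372 h = 74.4 kWh
halogen floor lamp: 0.34 kW × 13 h = 4.42 kWh
heated towel rail: Runtime = 24 h × 18 = 432 h
heated towel rail: 0.075 kW × 432 h = 32.4 kWh
Total energy = 159.94 kWh
Cost = 159.94 × $0.18 = $28.79

$28.79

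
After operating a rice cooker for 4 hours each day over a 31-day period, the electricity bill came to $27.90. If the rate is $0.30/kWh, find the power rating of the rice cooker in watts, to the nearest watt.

750 W

Energy = $27.90 ÷ $0.30/kWh = 93 kWh
Runtime = 4 h/day × 31 days = 124 h
Power = 93 kWh ÷ 124 h = 0.75 kW = 750 W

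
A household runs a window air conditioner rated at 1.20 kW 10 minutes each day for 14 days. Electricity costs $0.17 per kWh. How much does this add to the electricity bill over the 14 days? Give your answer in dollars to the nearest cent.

$0.48

Runtime = 10 min × 14 = 140 min = 2.333333… h
Energy = 1.2 kW × 2.333333… h = 2.8 kWh
Cost = 2.8 kWh × $0.17/kWh = $0.48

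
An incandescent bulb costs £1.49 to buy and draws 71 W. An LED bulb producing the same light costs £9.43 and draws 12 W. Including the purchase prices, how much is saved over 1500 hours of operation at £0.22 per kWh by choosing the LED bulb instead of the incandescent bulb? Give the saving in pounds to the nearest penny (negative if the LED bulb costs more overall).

incandescent bulb: £1.49 + (71/1000) kW × 1500 h × £0.22 = £1.49 + £23.43 = £24.92
LED bulb: £9.43 + (12/1000) kW × 1500 h × £0.22 = £9.43 + £3.96 = £13.39
Saving = £24.92 − £13.39 = £11.53

£11.53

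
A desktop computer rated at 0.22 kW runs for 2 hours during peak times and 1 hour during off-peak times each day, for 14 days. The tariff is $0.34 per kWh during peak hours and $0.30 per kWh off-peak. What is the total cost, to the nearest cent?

$3.02

Peak energy = 0.22 kW × 2 h × 14 = 6.16 kWh
Off-peak energy = 0.22 kW × 1 h × 14 = 3.08 kWh
Cost = 6.16 × $0.34 + 3.08 × $0.30 = $2.0944 + $0.924 = $3.02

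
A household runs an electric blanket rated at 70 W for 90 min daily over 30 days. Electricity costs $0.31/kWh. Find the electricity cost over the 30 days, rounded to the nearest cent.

$0.98

Runtime = 90 min × 30 = 2700 min = 45 h
Energy = 0.07 kW × 45 h = 3.15 kWh
Cost = 3.15 kWh × $0.31/kWh = $0.98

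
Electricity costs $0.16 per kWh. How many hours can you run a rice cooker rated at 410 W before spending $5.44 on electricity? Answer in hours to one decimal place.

Energy available = $5.44 ÷ $0.16/kWh = 34 kWh
Hours = 34 kWh ÷ 0.41 kW = 82.9 h

82.9 h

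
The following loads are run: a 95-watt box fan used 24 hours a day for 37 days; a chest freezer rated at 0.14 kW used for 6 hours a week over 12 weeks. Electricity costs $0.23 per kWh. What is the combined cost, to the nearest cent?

$21.72

box fan: Runtime = 24 h × 37 = 888 h
box fan: 0.095 kW × 888 h = 84.36 kWh
chest freezer: Runtime = 6 h/week × 12 weeks = 72 h
chest freezer: 0.14 kW × 72 h = 10.08 kWh
Total energy = 94.44 kWh
Cost = 94.44 × $0.23 = $21.72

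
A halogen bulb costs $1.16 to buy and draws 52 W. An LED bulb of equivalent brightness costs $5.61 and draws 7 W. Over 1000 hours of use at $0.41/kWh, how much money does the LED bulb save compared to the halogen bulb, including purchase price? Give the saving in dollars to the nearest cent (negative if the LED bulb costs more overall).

$14.00

halogen bulb: $1.16 + (52/1000) kW × 1000 h × $0.41 = $1.16 + $21.32 = $22.48
LED bulb: $5.61 + (7/1000) kW × 1000 h × $0.41 = $5.61 + $2.87 = $8.48
Saving = $22.48 − $8.48 = $14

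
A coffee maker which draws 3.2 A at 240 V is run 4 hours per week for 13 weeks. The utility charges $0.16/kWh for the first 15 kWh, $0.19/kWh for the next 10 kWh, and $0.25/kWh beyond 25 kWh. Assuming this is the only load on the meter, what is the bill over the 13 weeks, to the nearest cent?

$8.03

Power = 3.2 A × 240 V = 768 W = 0.768 kW
Runtime = 4 h/week × 13 weeks = 52 h
Energy = 0.768 kW × 52 h = 39.936 kWh
Tier 1 (0–15 kWh): 15 × $0.16 = $2.4
Tier 2 (15–25 kWh): 10 × $0.19 = $1.9
Above 25 kWh: 14.936 × $0.25 = $3.734
Bill = $8.03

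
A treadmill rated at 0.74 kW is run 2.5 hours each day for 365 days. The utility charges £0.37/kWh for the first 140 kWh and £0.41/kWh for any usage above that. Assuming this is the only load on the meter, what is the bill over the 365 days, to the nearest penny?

£271.25

Runtime = 2.5 h/day × 365 days = 912.5 h
Energy = 0.74 kW × 912.5 h = 675.25 kWh
Tier 1 (0–140 kWh): 140 × £0.37 = £51.8
Above 140 kWh: 535.25 × £0.41 = £219.4525
Bill = £271.25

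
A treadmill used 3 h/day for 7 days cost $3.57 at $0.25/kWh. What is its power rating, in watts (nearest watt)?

Energy = $3.57 ÷ $0.25/kWh = 14.28 kWh
Runtime = 3 h/day × 7 days = 21 h
Power = 14.28 kWh ÷ 21 h = 0.68 kW = 680 W

680 W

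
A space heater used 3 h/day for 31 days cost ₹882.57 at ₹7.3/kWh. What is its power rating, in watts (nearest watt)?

Energy = ₹882.57 ÷ ₹7.3/kWh = 120.9 kWh
Runtime = 3 h/day × 31 days = 93 h
Power = 120.9 kWh ÷ 93 h = 1.3 kW = 1300 W

1300 W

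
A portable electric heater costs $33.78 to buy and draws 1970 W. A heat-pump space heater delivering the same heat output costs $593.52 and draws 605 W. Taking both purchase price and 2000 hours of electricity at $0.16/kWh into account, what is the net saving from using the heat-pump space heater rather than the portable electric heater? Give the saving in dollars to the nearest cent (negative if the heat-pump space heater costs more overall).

portable electric heater: $33.78 + (1970/1000) kW × 2000 h × $0.16 = $33.78 + $630.4 = $664.18
heat-pump space heater: $593.52 + (605/1000) kW × 2000 h × $0.16 = $593.52 + $193.6 = $787.12
Saving = $664.18 − $787.12 = −$122.94

-$122.94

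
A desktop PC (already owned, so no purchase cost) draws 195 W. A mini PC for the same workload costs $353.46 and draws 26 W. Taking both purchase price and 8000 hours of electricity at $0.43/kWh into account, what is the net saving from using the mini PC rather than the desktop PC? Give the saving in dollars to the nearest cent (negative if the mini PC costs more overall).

$227.90

desktop PC: $0.00 + (195/1000) kW × 8000 h × $0.43 = $0.00 + $670.8 = $670.8
mini PC: $353.46 + (26/1000) kW × 8000 h × $0.43 = $353.46 + $89.44 = $442.9
Saving = $670.8 − $442.9 = $227.9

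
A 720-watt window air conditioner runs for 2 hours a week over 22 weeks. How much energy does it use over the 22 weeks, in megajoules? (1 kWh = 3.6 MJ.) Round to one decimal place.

Runtime = 2 h/week × 22 weeks = 44 h
Energy = 0.72 kW × 44 h = 31.68 kWh
= 31.68 × 3.6 MJ = 114.0 MJ

114.0 MJ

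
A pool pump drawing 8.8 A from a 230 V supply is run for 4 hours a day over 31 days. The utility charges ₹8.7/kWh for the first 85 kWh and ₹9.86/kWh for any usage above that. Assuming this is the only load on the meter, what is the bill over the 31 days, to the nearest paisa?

Power = 8.8 A × 230 V = 2024 W = 2.024 kW
Runtime = 4 h/day × 31 days = 124 h
Energy = 2.024 kW × 124 h = 250.976 kWh
Tier 1 (0–85 kWh): 85 × ₹8.7 = ₹739.5
Above 85 kWh: 165.976 × ₹9.86 = ₹1636.52336
Bill = ₹2376.02

₹2376.02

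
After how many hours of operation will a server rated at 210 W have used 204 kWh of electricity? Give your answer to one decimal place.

971.4 h

Hours = 204 kWh ÷ 0.21 kW = 971.4 h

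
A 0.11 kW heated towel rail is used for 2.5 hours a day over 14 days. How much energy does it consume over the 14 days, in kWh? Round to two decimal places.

Runtime = 2.5 h/day × 14 days = 35 h
Energy = 0.11 kW × 35 h = 3.85 kWh

3.85 kWh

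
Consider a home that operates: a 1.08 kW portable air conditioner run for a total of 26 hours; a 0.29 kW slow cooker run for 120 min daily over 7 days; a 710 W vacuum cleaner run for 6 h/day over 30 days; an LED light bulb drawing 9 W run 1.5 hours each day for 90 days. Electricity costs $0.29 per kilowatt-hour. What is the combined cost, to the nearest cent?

$46.73

portable air conditioner: 1.08 kW × 26 h = 28.08 kWh
slow cooker: Runtime = 120 min × 7 = 840 min = 14 h
slow cooker: 0.29 kW × 14 h = 4.06 kWh
vacuum cleaner: Runtime = 6 h/day × 30 days = 180 h
vacuum cleaner: 0.71 kW × 180 h = 127.8 kWh
LED light bulb: Runtime = 1.5 h/day × 90 days = 135 h
LED light bulb: 0.009 kW × 135 h = 1.215 kWh
Total energy = 161.155 kWh
Cost = 161.155 × $0.29 = $46.73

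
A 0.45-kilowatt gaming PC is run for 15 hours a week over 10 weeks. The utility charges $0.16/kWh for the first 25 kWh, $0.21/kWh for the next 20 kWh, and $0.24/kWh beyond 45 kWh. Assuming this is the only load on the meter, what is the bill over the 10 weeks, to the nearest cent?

Runtime = 15 h/week × 10 weeks = 150 h
Energy = 0.45 kW × 150 h = 67.5 kWh
Tier 1 (0–25 kWh): 25 × $0.16 = $4
Tier 2 (25–45 kWh): 20 × $0.21 = $4.2
Above 45 kWh: 22.5 × $0.24 = $5.4
Bill = $13.60

$13.60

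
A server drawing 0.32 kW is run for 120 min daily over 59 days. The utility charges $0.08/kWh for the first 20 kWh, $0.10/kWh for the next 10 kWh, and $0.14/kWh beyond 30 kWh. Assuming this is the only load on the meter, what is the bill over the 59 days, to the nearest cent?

Runtime = 120 min × 59 = 7080 min = 118 h
Energy = 0.32 kW × 118 h = 37.76 kWh
Tier 1 (0–20 kWh): 20 × $0.08 = $1.6
Tier 2 (20–30 kWh): 10 × $0.10 = $1
Above 30 kWh: 7.76 × $0.14 = $1.0864
Bill = $3.69

$3.69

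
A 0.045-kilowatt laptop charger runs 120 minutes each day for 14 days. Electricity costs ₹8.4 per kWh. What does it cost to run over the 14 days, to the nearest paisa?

Runtime = 120 min × 14 = 1680 min = 28 h
Energy = 0.045 kW × 28 h = 1.26 kWh
Cost = 1.26 kWh × ₹8.4/kWh = ₹10.58

₹10.58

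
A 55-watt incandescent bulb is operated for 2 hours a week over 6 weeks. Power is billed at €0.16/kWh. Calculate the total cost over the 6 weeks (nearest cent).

Runtime = 2 h/week × 6 weeks = 12 h
Energy = 0.055 kW × 12 h = 0.66 kWh
Cost = 0.66 kWh × €0.16/kWh = €0.11

€0.11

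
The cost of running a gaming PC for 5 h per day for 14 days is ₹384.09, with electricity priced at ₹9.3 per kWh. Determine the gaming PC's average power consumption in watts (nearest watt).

590 W

Energy = ₹384.09 ÷ ₹9.3/kWh = 41.3 kWh
Runtime = 5 h/day × 14 days = 70 h
Power = 41.3 kWh ÷ 70 h = 0.59 kW = 590 W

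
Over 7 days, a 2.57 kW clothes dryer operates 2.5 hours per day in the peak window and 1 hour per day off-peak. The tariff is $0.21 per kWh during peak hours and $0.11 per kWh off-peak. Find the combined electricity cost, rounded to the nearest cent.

$11.42

Peak energy = 2.57 kW × 2.5 h × 7 = 44.975 kWh
Off-peak energy = 2.57 kW × 1 h × 7 = 17.99 kWh
Cost = 44.975 × $0.21 + 17.99 × $0.11 = $9.44475 + $1.9789 = $11.42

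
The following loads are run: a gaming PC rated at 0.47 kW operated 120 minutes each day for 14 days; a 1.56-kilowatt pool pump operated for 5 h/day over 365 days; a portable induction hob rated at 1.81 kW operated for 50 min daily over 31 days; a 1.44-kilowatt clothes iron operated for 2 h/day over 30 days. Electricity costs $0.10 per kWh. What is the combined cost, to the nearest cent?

gaming PC: Runtime = 120 min × 14 = 1680 min = 28 h
gaming PC: 0.47 kW × 28 h = 13.16 kWh
pool pump: Runtime = 5 h/day × 365 days = 1825 h
pool pump: 1.56 kW × 1825 h = 2847 kWh
portable induction hob: Runtime = 50 min × 31 = 1550 min = 25.833333… h
portable induction hob: 1.81 kW × 25.833333… h = 46.758333… kWh
clothes iron: Runtime = 2 h/day × 30 days = 60 h
clothes iron: 1.44 kW × 60 h = 86.4 kWh
Total energy = 2993.318333… kWh
Cost = 2993.318333… × $0.10 = $299.33

$299.33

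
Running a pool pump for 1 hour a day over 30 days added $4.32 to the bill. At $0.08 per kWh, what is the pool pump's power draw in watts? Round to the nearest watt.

Energy = $4.32 ÷ $0.08/kWh = 54 kWh
Runtime = 1 h/day × 30 days = 30 h
Power = 54 kWh ÷ 30 h = 1.8 kW = 1800 W

1800 W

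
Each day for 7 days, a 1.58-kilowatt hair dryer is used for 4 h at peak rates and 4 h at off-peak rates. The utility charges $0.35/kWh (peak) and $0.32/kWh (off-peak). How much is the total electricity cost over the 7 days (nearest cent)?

Peak energy = 1.58 kW × 4 h × 7 = 44.24 kWh
Off-peak energy = 1.58 kW × 4 h × 7 = 44.24 kWh
Cost = 44.24 × $0.35 + 44.24 × $0.32 = $15.484 + $14.1568 = $29.64

$29.64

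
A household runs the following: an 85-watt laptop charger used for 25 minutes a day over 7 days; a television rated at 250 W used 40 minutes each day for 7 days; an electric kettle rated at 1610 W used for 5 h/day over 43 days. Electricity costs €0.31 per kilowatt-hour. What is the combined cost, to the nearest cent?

laptop charger: Runtime = 25 min × 7 = 175 min = 2.916666… h
laptop charger: 0.085 kW × 2.916666… h = 0.247916… kWh
television: Runtime = 40 min × 7 = 280 min = 4.666666… h
television: 0.25 kW × 4.666666… h = 1.166666… kWh
electric kettle: Runtime = 5 h/day × 43 days = 215 h
electric kettle: 1.61 kW × 215 h = 346.15 kWh
Total energy = 347.564583… kWh
Cost = 347.564583… × €0.31 = €107.75

€107.75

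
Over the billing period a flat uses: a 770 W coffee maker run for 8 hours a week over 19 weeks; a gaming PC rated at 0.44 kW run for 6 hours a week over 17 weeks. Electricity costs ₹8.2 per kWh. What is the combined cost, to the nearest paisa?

₹1327.74

coffee maker: Runtime = 8 h/week × 19 weeks = 152 h
coffee maker: 0.77 kW × 152 h = 117.04 kWh
gaming PC: Runtime = 6 h/week × 17 weeks = 102 h
gaming PC: 0.44 kW × 102 h = 44.88 kWh
Total energy = 161.92 kWh
Cost = 161.92 × ₹8.2 = ₹1327.74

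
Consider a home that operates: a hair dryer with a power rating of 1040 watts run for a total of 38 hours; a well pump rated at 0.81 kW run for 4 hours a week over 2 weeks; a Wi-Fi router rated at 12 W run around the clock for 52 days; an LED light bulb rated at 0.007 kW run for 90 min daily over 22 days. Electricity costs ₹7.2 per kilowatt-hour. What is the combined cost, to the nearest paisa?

₹440.69

hair dryer: 1.04 kW × 38 h = 39.52 kWh
well pump: Runtime = 4 h/week × 2 weeks = 8 h
well pump: 0.81 kW × 8 h = 6.48 kWh
Wi-Fi router: Runtime = 24 h × 52 = 1248 h
Wi-Fi router: 0.012 kW × 1248 h = 14.976 kWh
LED light bulb: Runtime = 90 min × 22 = 1980 min = 33 h
LED light bulb: 0.007 kW × 33 h = 0.231 kWh
Total energy = 61.207 kWh
Cost = 61.207 × ₹7.2 = ₹440.69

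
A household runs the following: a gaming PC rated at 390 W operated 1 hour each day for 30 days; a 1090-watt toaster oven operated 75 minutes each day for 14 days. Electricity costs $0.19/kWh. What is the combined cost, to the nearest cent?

$5.85

gaming PC: Runtime = 1 h/day × 30 days = 30 h
gaming PC: 0.39 kW × 30 h = 11.7 kWh
toaster oven: Runtime = 75 min × 14 = 1050 min = 17.5 h
toaster oven: 1.09 kW × 17.5 h = 19.075 kWh
Total energy = 30.775 kWh
Cost = 30.775 × $0.19 = $5.85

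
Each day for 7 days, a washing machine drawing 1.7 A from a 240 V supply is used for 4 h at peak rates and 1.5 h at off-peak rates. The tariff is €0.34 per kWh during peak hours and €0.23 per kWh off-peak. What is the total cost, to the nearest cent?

Power = 1.7 A × 240 V = 408 W = 0.408 kW
Peak energy = 0.408 kW × 4 h × 7 = 11.424 kWh
Off-peak energy = 0.408 kW × 1.5 h × 7 = 4.284 kWh
Cost = 11.424 × €0.34 + 4.284 × €0.23 = €3.88416 + €0.98532 = €4.87

€4.87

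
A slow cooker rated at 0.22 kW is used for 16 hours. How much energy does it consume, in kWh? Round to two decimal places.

Energy = 0.22 kW × 16 h = 3.52 kWh

3.52 kWh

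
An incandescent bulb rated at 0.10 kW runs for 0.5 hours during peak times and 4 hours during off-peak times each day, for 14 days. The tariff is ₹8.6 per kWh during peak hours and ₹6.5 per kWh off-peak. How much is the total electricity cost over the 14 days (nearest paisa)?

₹42.42

Peak energy = 0.1 kW × 0.5 h × 14 = 0.7 kWh
Off-peak energy = 0.1 kW × 4 h × 14 = 5.6 kWh
Cost = 0.7 × ₹8.6 + 5.6 × ₹6.5 = ₹6.02 + ₹36.4 = ₹42.42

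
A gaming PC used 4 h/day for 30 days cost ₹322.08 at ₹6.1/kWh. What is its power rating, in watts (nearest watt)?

Energy = ₹322.08 ÷ ₹6.1/kWh = 52.8 kWh
Runtime = 4 h/day × 30 days = 120 h
Power = 52.8 kWh ÷ 120 h = 0.44 kW = 440 W

440 W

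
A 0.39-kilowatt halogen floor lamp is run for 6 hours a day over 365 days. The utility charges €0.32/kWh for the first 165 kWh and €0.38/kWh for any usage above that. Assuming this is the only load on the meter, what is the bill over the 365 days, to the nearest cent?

€314.66

Runtime = 6 h/day × 365 days = 2190 h
Energy = 0.39 kW × 2190 h = 854.1 kWh
Tier 1 (0–165 kWh): 165 × €0.32 = €52.8
Above 165 kWh: 689.1 × €0.38 = €261.858
Bill = €314.66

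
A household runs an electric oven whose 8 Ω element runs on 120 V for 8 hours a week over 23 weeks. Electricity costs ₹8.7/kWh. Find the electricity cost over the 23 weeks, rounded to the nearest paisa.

₹2881.44

Power = V²/R = 120²/8 = 1800 W = 1.8 kW
Runtime = 8 h/week × 23 weeks = 184 h
Energy = 1.8 kW × 184 h = 331.2 kWh
Cost = 331.2 kWh × ₹8.7/kWh = ₹2881.44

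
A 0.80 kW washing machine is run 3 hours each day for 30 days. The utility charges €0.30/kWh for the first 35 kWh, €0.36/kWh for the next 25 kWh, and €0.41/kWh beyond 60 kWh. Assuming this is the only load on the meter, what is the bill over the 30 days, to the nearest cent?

€24.42

Runtime = 3 h/day × 30 days = 90 h
Energy = 0.8 kW × 90 h = 72 kWh
Tier 1 (0–35 kWh): 35 × €0.30 = €10.5
Tier 2 (35–60 kWh): 25 × €0.36 = €9
Above 60 kWh: 12 × €0.41 = €4.92
Bill = €24.42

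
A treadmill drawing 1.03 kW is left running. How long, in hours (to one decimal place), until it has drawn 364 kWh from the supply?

Hours = 364 kWh ÷ 1.03 kW = 353.4 h

353.4 h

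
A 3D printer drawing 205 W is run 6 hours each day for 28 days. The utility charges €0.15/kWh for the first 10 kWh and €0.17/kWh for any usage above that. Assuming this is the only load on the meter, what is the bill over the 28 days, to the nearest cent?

Runtime = 6 h/day × 28 days = 168 h
Energy = 0.205 kW × 168 h = 34.44 kWh
Tier 1 (0–10 kWh): 10 × €0.15 = €1.5
Above 10 kWh: 24.44 × €0.17 = €4.1548
Bill = €5.65

€5.65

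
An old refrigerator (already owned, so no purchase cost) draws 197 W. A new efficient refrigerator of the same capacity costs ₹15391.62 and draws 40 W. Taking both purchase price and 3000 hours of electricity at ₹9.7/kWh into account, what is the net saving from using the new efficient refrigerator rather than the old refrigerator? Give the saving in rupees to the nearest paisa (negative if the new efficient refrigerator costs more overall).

-₹10822.92

old refrigerator: ₹0.00 + (197/1000) kW × 3000 h × ₹9.7 = ₹0.00 + ₹5732.7 = ₹5732.7
new efficient refrigerator: ₹15391.62 + (40/1000) kW × 3000 h × ₹9.7 = ₹15391.62 + ₹1164 = ₹16555.62
Saving = ₹5732.7 − ₹16555.62 = −₹10822.92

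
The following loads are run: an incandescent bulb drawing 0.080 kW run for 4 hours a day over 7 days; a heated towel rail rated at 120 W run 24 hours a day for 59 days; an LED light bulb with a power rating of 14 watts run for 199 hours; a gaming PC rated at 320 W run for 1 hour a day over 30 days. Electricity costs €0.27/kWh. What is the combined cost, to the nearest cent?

incandescent bulb: Runtime = 4 h/day × 7 days = 28 h
incandescent bulb: 0.08 kW × 28 h = 2.24 kWh
heated towel rail: Runtime = 24 h × 59 = 1416 h
heated towel rail: 0.12 kW × 1416 h = 169.92 kWh
LED light bulb: 0.014 kW × 199 h = 2.786 kWh
gaming PC: Runtime = 1 h/day × 30 days = 30 h
gaming PC: 0.32 kW × 30 h = 9.6 kWh
Total energy = 184.546 kWh
Cost = 184.546 × €0.27 = €49.83

€49.83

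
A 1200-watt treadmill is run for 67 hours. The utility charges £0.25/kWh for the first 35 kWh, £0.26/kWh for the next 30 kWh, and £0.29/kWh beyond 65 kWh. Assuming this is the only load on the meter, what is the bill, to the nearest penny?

Energy = 1.2 kW × 67 h = 80.4 kWh
Tier 1 (0–35 kWh): 35 × £0.25 = £8.75
Tier 2 (35–65 kWh): 30 × £0.26 = £7.8
Above 65 kWh: 15.4 × £0.29 = £4.466
Bill = £21.02

£21.02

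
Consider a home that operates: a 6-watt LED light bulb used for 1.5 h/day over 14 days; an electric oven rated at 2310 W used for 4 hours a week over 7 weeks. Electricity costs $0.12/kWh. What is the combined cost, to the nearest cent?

LED light bulb: Runtime = 1.5 h/day × 14 days = 21 h
LED light bulb: 0.006 kW × 21 h = 0.126 kWh
electric oven: Runtime = 4 h/week × 7 weeks = 28 h
electric oven: 2.31 kW × 28 h = 64.68 kWh
Total energy = 64.806 kWh
Cost = 64.806 × $0.12 = $7.78

$7.78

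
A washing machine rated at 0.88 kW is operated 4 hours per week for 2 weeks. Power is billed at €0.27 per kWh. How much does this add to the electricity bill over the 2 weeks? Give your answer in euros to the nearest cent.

€1.90

Runtime = 4 h/week × 2 weeks = 8 h
Energy = 0.88 kW × 8 h = 7.04 kWh
Cost = 7.04 kWh × €0.27/kWh = €1.90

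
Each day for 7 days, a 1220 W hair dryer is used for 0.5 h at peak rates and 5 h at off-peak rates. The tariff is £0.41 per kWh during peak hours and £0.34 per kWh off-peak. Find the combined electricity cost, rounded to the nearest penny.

Peak energy = 1.22 kW × 0.5 h × 7 = 4.27 kWh
Off-peak energy = 1.22 kW × 5 h × 7 = 42.7 kWh
Cost = 4.27 × £0.41 + 42.7 × £0.34 = £1.7507 + £14.518 = £16.27

£16.27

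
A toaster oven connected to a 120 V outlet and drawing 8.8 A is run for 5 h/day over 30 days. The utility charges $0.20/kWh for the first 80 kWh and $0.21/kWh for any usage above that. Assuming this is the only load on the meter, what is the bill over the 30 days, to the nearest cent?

Power = 8.8 A × 120 V = 1056 W = 1.056 kW
Runtime = 5 h/day × 30 days = 150 h
Energy = 1.056 kW × 150 h = 158.4 kWh
Tier 1 (0–80 kWh): 80 × $0.20 = $16
Above 80 kWh: 78.4 × $0.21 = $16.464
Bill = $32.46

$32.46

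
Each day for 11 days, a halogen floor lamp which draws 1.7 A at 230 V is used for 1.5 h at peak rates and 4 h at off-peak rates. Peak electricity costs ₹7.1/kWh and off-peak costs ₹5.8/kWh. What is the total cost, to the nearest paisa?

₹145.59

Power = 1.7 A × 230 V = 391 W = 0.391 kW
Peak energy = 0.391 kW × 1.5 h × 11 = 6.4515 kWh
Off-peak energy = 0.391 kW × 4 h × 11 = 17.204 kWh
Cost = 6.4515 × ₹7.1 + 17.204 × ₹5.8 = ₹45.80565 + ₹99.7832 = ₹145.59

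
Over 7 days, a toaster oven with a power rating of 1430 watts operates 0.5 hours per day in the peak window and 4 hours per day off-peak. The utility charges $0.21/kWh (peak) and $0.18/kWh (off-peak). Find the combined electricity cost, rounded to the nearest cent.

$8.26

Peak energy = 1.43 kW × 0.5 h × 7 = 5.005 kWh
Off-peak energy = 1.43 kW × 4 h × 7 = 40.04 kWh
Cost = 5.005 × $0.21 + 40.04 × $0.18 = $1.05105 + $7.2072 = $8.26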